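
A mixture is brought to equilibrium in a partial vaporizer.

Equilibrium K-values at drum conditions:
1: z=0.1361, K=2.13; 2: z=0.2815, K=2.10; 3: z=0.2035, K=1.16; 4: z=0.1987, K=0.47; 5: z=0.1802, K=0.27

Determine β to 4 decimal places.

Rachford–Rice: g(β) = Σ zᵢ(Kᵢ−1)/(1+β(Kᵢ−1)) = 0.
g(0) = ΣzᵢKᵢ − 1 = 0.2591 and g(1) = 1 − Σzᵢ/Kᵢ = -0.4635, so a root lies in (0, 1).
Newton–Raphson from β = 0.51:
  β = 0.5100: g = -0.02785, g' = -0.5627 → β = 0.4605
  β = 0.4605: g = -0.00046, g' = -0.5454 → β = 0.4597
Converged at β = 0.4597.

β = 0.4597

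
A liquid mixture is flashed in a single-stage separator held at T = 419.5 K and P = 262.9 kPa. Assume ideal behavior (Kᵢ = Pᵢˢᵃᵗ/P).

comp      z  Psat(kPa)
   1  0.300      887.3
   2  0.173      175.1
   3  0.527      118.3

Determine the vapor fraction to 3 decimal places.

ψ = 0.306

Raoult's law: Kᵢ = Pᵢˢᵃᵗ/P = Pᵢˢᵃᵗ/262.9.
  K_1 = 887.3/262.9 = 3.37505, K_2 = 175.1/262.9 = 0.66603, K_3 = 118.3/262.9 = 0.44998
Let ψ = V/F and solve Σ zᵢ(Kᵢ−1)/(1+ψ(Kᵢ−1)) = 0.
Check two-phase: ΣzᵢKᵢ = 1.365 > 1 and Σzᵢ/Kᵢ = 1.520 > 1, so g(0) = 0.365 > 0 and g(1) = -0.520 < 0.
Newton iteration, ψ⁰ = 0.47:
  ψ = 0.470: g = -0.1228, g' = -0.695 → ψ = 0.293
  ψ = 0.293: g = 0.0103, g' = -0.838 → ψ = 0.306
Converged at ψ = 0.306.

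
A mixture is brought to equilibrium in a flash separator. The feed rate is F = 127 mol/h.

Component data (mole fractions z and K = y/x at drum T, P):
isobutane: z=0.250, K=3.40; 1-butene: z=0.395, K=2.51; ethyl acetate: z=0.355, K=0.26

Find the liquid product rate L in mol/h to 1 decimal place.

L = 41.3 mol/h

Rachford–Rice: g(V/F) = Σ zᵢ(Kᵢ−1)/(1+V/F(Kᵢ−1)) = 0.
Feasibility: ΣzᵢKᵢ = 1.934, Σzᵢ/Kᵢ = 1.596 — both > 1, two phases present.
Newton iteration, V/F⁰ = 0.5:
  V/F = 0.500: g = 0.1956, g' = -1.080 → V/F = 0.681
  V/F = 0.681: g = -0.0079, g' = -1.217 → V/F = 0.675
Converged at V/F = 0.675.
Then V = V/F·F = 0.6746·127 = 85.7 mol/h and L = F − V = 41.3 mol/h.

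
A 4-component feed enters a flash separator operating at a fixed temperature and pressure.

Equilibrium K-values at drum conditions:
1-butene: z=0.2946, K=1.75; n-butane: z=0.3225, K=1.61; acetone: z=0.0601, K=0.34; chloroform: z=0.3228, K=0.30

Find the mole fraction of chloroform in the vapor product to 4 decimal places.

Rachford–Rice: g(β) = Σ zᵢ(Kᵢ−1)/(1+β(Kᵢ−1)) = 0.
Check two-phase: ΣzᵢKᵢ = 1.1520 > 1 and Σzᵢ/Kᵢ = 1.6214 > 1, so g(0) = 0.1520 > 0 and g(1) = -0.6214 < 0.
Newton–Raphson from β = 0.32:
  β = 0.3200: g = 0.00131, g' = -0.4965 → β = 0.3226
Converged at β = 0.3226.
Compositions from xᵢ = zᵢ/(1+β(Kᵢ−1)), yᵢ = Kᵢxᵢ:
  1-butene: x = 0.2372, y = 0.4151
  n-butane: x = 0.2695, y = 0.4338
  acetone: x = 0.0764, y = 0.0260
  chloroform: x = 0.4170, y = 0.1251

y_chloroform = 0.1251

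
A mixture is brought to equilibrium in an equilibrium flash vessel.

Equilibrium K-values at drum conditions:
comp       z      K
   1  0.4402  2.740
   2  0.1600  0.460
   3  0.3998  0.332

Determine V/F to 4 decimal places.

V/F = 0.3737

Rachford–Rice: g(V/F) = Σ zᵢ(Kᵢ−1)/(1+V/F(Kᵢ−1)) = 0.
Feasibility: ΣzᵢKᵢ = 1.4125, Σzᵢ/Kᵢ = 1.7127 — both > 1, two phases present.
Newton iteration, V/F⁰ = 0.5:
  V/F = 0.5000: g = -0.10976, g' = -0.8709 → V/F = 0.3740
  V/F = 0.3740: g = -0.00025, g' = -0.8794 → V/F = 0.3737
Converged at V/F = 0.3737.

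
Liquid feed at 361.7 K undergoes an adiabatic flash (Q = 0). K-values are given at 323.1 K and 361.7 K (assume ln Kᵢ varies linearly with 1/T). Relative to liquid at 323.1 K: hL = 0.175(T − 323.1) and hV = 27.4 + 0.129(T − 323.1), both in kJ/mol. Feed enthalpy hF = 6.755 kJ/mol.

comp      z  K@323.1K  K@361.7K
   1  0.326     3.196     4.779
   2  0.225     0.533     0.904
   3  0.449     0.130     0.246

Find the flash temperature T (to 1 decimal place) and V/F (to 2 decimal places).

T = 331.7 K, V/F = 0.19

Adiabatic flash: solve Rachford–Rice at each trial T, then check hF = ψ·hV(T) + (1−ψ)·hL(T).
  T = 323.1 K: K = (3.196, 0.533, 0.130), RR gives ψ = 0.133, H_out = 3.650 kJ/mol
  T = 361.7 K: K = (4.779, 0.904, 0.246), RR gives ψ = 0.387, H_out = 16.668 kJ/mol
  T = 342.4 K: K = (3.953, 0.705, 0.182), RR gives ψ = 0.264, H_out = 10.385 kJ/mol
  T = 332.8 K: K = (3.567, 0.616, 0.155), RR gives ψ = 0.202, H_out = 7.137 kJ/mol
  T = 328.0 K: K = (3.381, 0.574, 0.142), RR gives ψ = 0.169, H_out = 5.445 kJ/mol
  T = 330.4 K: K = (3.474, 0.595, 0.148), RR gives ψ = 0.185, H_out = 6.298 kJ/mol
Linear interpolation between T = 330.4 (H_out = 6.298) and T = 332.8 (H_out = 7.137) on hF = 6.755 gives T ≈ 331.7 K, at which ψ = 0.19.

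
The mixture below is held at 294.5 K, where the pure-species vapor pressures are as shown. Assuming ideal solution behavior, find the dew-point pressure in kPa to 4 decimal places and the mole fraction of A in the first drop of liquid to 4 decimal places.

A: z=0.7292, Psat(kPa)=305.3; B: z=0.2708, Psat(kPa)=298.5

At the dew point ψ → 1, so Σzᵢ/Kᵢ = 1 with Kᵢ = Pᵢˢᵃᵗ/P ⇒ 1/P = Σzᵢ/Pᵢˢᵃᵗ.
1/P = 0.7292/305.3 + 0.2708/298.5 = 0.0032957 ⇒ P = 303.4282 kPa
xᵢ = zᵢP/Pᵢˢᵃᵗ ⇒ x_A = 0.7292·303.4282/305.3 = 0.7247

Pdew = 303.4282 kPa, x_A = 0.7247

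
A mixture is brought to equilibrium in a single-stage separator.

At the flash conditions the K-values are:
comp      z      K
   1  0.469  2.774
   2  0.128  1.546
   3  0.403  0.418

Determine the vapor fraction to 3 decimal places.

Rachford–Rice: g(ψ) = Σ zᵢ(Kᵢ−1)/(1+ψ(Kᵢ−1)) = 0.
g(0) = ΣzᵢKᵢ − 1 = 0.667 and g(1) = 1 − Σzᵢ/Kᵢ = -0.216, so a root lies in (0, 1).
Newton iteration, ψ⁰ = 0.5:
  ψ = 0.500: g = 0.1650, g' = -0.710 → ψ = 0.733
  ψ = 0.733: g = 0.0029, g' = -0.713 → ψ = 0.737
Converged at ψ = 0.737.

ψ = 0.737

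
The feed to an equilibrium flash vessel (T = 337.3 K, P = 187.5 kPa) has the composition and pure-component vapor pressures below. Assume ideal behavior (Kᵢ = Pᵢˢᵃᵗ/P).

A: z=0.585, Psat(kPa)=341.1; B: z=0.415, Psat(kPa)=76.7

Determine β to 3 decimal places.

Raoult's law: Kᵢ = Pᵢˢᵃᵗ/P = Pᵢˢᵃᵗ/187.5.
  K_A = 341.1/187.5 = 1.81920, K_B = 76.7/187.5 = 0.40907
Rachford–Rice: g(β) = Σ zᵢ(Kᵢ−1)/(1+β(Kᵢ−1)) = 0.
Feasibility: ΣzᵢKᵢ = 1.234, Σzᵢ/Kᵢ = 1.336 — both > 1, two phases present.
Binary case is linear: z₁(K₁−1)(1+β(K₂−1)) + z₂(K₂−1)(1+β(K₁−1)) = 0
⇒ β = [z₁(K₁−1)+z₂(K₂−1)] / [−(K₁−1)(K₂−1)] = 0.2340/0.4841 = 0.483

β = 0.483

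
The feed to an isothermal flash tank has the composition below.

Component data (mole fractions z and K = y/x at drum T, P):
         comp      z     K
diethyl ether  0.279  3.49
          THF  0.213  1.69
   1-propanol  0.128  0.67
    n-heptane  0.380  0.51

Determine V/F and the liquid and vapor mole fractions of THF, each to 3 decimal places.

Rachford–Rice: g(V/F) = Σ zᵢ(Kᵢ−1)/(1+V/F(Kᵢ−1)) = 0.
Check two-phase: ΣzᵢKᵢ = 1.613 > 1 and Σzᵢ/Kᵢ = 1.142 > 1, so g(0) = 0.613 > 0 and g(1) = -0.142 < 0.
Newton iteration, V/F⁰ = 0.5:
  V/F = 0.500: g = 0.1215, g' = -0.579 → V/F = 0.710
  V/F = 0.710: g = 0.0091, g' = -0.510 → V/F = 0.728
Converged at V/F = 0.728.
Compositions from xᵢ = zᵢ/(1+V/F(Kᵢ−1)), yᵢ = Kᵢxᵢ:
  diethyl ether: x = 0.099, y = 0.346
  THF: x = 0.142, y = 0.240
  1-propanol: x = 0.168, y = 0.113
  n-heptane: x = 0.591, y = 0.301

V/F = 0.728, x_THF = 0.142, y_THF = 0.240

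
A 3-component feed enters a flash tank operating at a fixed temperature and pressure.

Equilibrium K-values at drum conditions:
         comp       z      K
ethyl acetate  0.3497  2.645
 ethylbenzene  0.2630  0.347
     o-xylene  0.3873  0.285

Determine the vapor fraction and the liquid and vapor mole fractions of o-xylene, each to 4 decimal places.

ψ = 0.1115, x_o-xylene = 0.4208, y_o-xylene = 0.1199

Material balance + equilibrium reduce to Σ zᵢ(Kᵢ−1)/(1+ψ(Kᵢ−1)) = 0.
Check two-phase: ΣzᵢKᵢ = 1.1266 > 1 and Σzᵢ/Kᵢ = 2.2491 > 1, so g(0) = 0.1266 > 0 and g(1) = -1.2491 < 0.
Iterate (Newton) starting at ψ = 0.5:
  ψ = 0.5000: g = -0.37036, g' = -1.0118 → ψ = 0.1340
  ψ = 0.1340: g = -0.02307, g' = -1.0123 → ψ = 0.1112
  ψ = 0.1112: g = 0.00031, g' = -1.0404 → ψ = 0.1115
Converged at ψ = 0.1115.
Compositions from xᵢ = zᵢ/(1+ψ(Kᵢ−1)), yᵢ = Kᵢxᵢ:
  ethyl acetate: x = 0.2955, y = 0.7816
  ethylbenzene: x = 0.2836, y = 0.0984
  o-xylene: x = 0.4208, y = 0.1199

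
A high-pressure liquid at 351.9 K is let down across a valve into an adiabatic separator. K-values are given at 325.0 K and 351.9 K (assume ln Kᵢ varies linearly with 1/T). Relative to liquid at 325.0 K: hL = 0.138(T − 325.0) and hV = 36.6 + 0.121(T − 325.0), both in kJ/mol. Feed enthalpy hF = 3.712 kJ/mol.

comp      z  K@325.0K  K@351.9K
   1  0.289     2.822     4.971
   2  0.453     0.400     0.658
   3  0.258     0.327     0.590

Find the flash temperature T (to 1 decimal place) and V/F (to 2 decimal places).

Adiabatic flash: solve Rachford–Rice at each trial T, then check hF = ψ·hV(T) + (1−ψ)·hL(T).
  T = 325.0 K: K = (2.822, 0.400, 0.327), RR gives ψ = 0.071, H_out = 2.599 kJ/mol
  T = 351.9 K: K = (4.971, 0.658, 0.590), RR gives ψ = 0.607, H_out = 25.662 kJ/mol
  T = 338.4 K: K = (3.784, 0.518, 0.444), RR gives ψ = 0.312, H_out = 13.188 kJ/mol
  T = 331.7 K: K = (3.277, 0.456, 0.382), RR gives ψ = 0.194, H_out = 8.003 kJ/mol
  T = 328.4 K: K = (3.047, 0.428, 0.354), RR gives ψ = 0.135, H_out = 5.406 kJ/mol
  T = 326.7 K: K = (2.933, 0.414, 0.340), RR gives ψ = 0.104, H_out = 4.024 kJ/mol
Linear interpolation between T = 325.0 (H_out = 2.599) and T = 326.7 (H_out = 4.024) on hF = 3.712 gives T ≈ 326.3 K, at which ψ = 0.10.

T = 326.3 K, V/F = 0.10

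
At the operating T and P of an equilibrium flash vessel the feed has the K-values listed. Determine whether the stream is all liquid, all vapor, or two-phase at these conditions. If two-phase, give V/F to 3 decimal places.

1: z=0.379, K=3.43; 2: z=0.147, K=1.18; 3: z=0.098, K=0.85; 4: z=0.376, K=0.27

ΣzᵢKᵢ = 1.658; Σzᵢ/Kᵢ = 1.743.
Both exceed 1, so a two-phase solution exists.
Newton–Raphson from ψ = 0.5:
  ψ = 0.500: g = -0.0081, g' = -0.960 → ψ = 0.492
Converged at ψ = 0.492.

two-phase, V/F = 0.492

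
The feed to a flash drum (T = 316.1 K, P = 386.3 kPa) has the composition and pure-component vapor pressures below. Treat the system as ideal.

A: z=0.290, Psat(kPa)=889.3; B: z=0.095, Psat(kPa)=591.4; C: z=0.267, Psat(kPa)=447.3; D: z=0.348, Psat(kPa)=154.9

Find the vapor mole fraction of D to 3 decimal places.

y_D = 0.203

Raoult's law: Kᵢ = Pᵢˢᵃᵗ/P = Pᵢˢᵃᵗ/386.3.
  K_A = 889.3/386.3 = 2.30210, K_B = 591.4/386.3 = 1.53093, K_C = 447.3/386.3 = 1.15791, K_D = 154.9/386.3 = 0.40098
Rachford–Rice: g(ψ) = Σ zᵢ(Kᵢ−1)/(1+ψ(Kᵢ−1)) = 0.
Feasibility: ΣzᵢKᵢ = 1.262, Σzᵢ/Kᵢ = 1.286 — both > 1, two phases present.
Newton–Raphson from ψ = 0.5:
  ψ = 0.500: g = 0.0101, g' = -0.457 → ψ = 0.522
Converged at ψ = 0.522.
Compositions from xᵢ = zᵢ/(1+ψ(Kᵢ−1)), yᵢ = Kᵢxᵢ:
  A: x = 0.173, y = 0.397
  B: x = 0.074, y = 0.114
  C: x = 0.247, y = 0.286
  D: x = 0.506, y = 0.203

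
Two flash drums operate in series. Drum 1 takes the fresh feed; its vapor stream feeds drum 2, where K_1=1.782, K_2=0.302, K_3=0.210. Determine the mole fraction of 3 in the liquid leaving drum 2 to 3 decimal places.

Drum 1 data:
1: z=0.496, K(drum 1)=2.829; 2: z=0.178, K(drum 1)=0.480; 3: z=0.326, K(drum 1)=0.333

Drum 1:
Let ψ₁ = V/F and solve Σ zᵢ(Kᵢ−1)/(1+ψ₁(Kᵢ−1)) = 0.
Feasibility: ΣzᵢKᵢ = 1.597, Σzᵢ/Kᵢ = 1.525 — both > 1, two phases present.
Iterate (Newton) starting at ψ₁ = 0.6:
  ψ₁ = 0.600: g = -0.0645, g' = -0.882 → ψ₁ = 0.527
  ψ₁ = 0.527: g = -0.0007, g' = -0.866 → ψ₁ = 0.526
Converged at ψ₁ = 0.526.
Drum-1 compositions:
  1: x = 0.253, y = 0.715
  2: x = 0.245, y = 0.118
  3: x = 0.502, y = 0.167
Drum-2 feed = drum-1 vapor: z₂ = (0.7152, 0.1176, 0.1672).
Drum 2:
Iterate (Newton) starting at ψ₂ = 0.5:
  ψ₂ = 0.500: g = 0.0576, g' = -0.646 → ψ₂ = 0.589
  ψ₂ = 0.589: g = -0.0037, g' = -0.735 → ψ₂ = 0.584
Converged at ψ₂ = 0.584.
  1: x = 0.491, y = 0.875
  2: x = 0.199, y = 0.060
  3: x = 0.311, y = 0.065

x_3 (drum 2) = 0.311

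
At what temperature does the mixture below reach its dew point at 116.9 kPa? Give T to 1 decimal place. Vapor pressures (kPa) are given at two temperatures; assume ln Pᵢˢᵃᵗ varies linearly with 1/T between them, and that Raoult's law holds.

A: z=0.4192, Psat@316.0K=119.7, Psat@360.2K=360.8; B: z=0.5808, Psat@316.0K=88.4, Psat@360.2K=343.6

T = 321.1 K

Dew-point temperature: Σzᵢ·P/Pᵢˢᵃᵗ(T) = 1. Interpolate ln Pᵢˢᵃᵗ = aᵢ + bᵢ/T.
  T = 316.0 K: ΣzᵢP/Pᵢˢᵃᵗ = 1.1774
  T = 360.2 K: ΣzᵢP/Pᵢˢᵃᵗ = 0.3334
  T = 338.1 K: ΣzᵢP/Pᵢˢᵃᵗ = 0.6001
  T = 327.1 K: ΣzᵢP/Pᵢˢᵃᵗ = 0.8294
  T = 321.6 K: ΣzᵢP/Pᵢˢᵃᵗ = 0.9835
  T = 318.8 K: ΣzᵢP/Pᵢˢᵃᵗ = 1.0752
Interpolating between 318.8 K and 321.6 K gives T ≈ 321.1 K.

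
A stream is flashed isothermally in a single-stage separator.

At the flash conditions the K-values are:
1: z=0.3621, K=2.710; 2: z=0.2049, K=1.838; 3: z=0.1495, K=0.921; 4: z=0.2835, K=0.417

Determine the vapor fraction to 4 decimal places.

ψ = 0.8702

Rachford–Rice: g(ψ) = Σ zᵢ(Kᵢ−1)/(1+ψ(Kᵢ−1)) = 0.
g(0) = ΣzᵢKᵢ − 1 = 0.6138 and g(1) = 1 − Σzᵢ/Kᵢ = -0.0873, so a root lies in (0, 1).
Newton–Raphson from ψ = 0.5:
  ψ = 0.5000: g = 0.20922, g' = -0.5721 → ψ = 0.8657
  ψ = 0.8657: g = 0.00278, g' = -0.6143 → ψ = 0.8702
Converged at ψ = 0.8702.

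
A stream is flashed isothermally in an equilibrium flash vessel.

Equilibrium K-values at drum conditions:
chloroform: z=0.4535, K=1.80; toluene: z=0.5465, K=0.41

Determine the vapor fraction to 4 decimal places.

Newton iteration, ψ⁰ = 0.5:
  ψ = 0.5000: g = -0.19821, g' = -0.5308 → ψ = 0.1266
  ψ = 0.1266: g = -0.01903, g' = -0.4615 → ψ = 0.0854
  ψ = 0.0854: g = 0.00007, g' = -0.4653 → ψ = 0.0855
Converged at ψ = 0.0855.

ψ = 0.0855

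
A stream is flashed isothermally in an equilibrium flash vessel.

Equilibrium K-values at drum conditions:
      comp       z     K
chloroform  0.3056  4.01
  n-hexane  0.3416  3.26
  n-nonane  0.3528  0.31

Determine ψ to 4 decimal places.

Newton iteration, ψ⁰ = 0.61:
  ψ = 0.6100: g = 0.22854, g' = -1.1535 → ψ = 0.8081
  ψ = 0.8081: g = -0.00914, g' = -1.3117 → ψ = 0.8012
  ψ = 0.8012: g = -0.00005, g' = -1.2987 → ψ = 0.8011
Converged at ψ = 0.8011.

ψ = 0.8011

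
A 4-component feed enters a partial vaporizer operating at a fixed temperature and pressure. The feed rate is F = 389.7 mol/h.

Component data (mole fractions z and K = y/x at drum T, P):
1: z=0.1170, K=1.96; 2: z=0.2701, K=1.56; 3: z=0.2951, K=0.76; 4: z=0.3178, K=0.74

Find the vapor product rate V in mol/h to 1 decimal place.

Let ψ = V/F and solve Σ zᵢ(Kᵢ−1)/(1+ψ(Kᵢ−1)) = 0.
Check two-phase: ΣzᵢKᵢ = 1.1101 > 1 and Σzᵢ/Kᵢ = 1.0506 > 1, so g(0) = 0.1101 > 0 and g(1) = -0.0506 < 0.
Newton–Raphson from ψ = 0.5:
  ψ = 0.5000: g = 0.01860, g' = -0.1513 → ψ = 0.6230
  ψ = 0.6230: g = 0.00055, g' = -0.1429 → ψ = 0.6268
Converged at ψ = 0.6268.
Then V = ψ·F = 0.6268·389.7 = 244.3 mol/h and L = F − V = 145.4 mol/h.

V = 244.3 mol/h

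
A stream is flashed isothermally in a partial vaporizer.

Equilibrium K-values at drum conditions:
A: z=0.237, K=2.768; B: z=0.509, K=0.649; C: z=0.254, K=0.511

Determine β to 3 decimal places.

Let β = V/F and solve Σ zᵢ(Kᵢ−1)/(1+β(Kᵢ−1)) = 0.
g(0) = ΣzᵢKᵢ − 1 = 0.116 and g(1) = 1 − Σzᵢ/Kᵢ = -0.367, so a root lies in (0, 1).
Newton iteration, β⁰ = 0.5:
  β = 0.500: g = -0.1587, g' = -0.407 → β = 0.110
  β = 0.110: g = 0.0334, g' = -0.654 → β = 0.161
  β = 0.161: g = 0.0017, g' = -0.590 → β = 0.164
Converged at β = 0.164.

β = 0.164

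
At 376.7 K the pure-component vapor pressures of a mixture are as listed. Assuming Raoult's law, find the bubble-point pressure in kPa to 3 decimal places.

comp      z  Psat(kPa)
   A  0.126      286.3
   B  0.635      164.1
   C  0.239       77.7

Pbub = 158.848 kPa

At the bubble point ψ → 0, so ΣzᵢKᵢ = 1 with Kᵢ = Pᵢˢᵃᵗ/P ⇒ P = ΣzᵢPᵢˢᵃᵗ.
P = 0.126·286.3 + 0.635·164.1 + 0.239·77.7 = 158.848 kPa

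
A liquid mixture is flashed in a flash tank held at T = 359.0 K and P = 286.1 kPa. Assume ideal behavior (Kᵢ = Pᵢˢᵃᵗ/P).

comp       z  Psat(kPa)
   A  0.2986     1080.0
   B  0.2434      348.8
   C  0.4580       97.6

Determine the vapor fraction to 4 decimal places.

Raoult's law: Kᵢ = Pᵢˢᵃᵗ/P = Pᵢˢᵃᵗ/286.1.
  K_A = 1080.0/286.1 = 3.774904, K_B = 348.8/286.1 = 1.219154, K_C = 97.6/286.1 = 0.341139
Let ψ = V/F and solve Σ zᵢ(Kᵢ−1)/(1+ψ(Kᵢ−1)) = 0.
g(0) = ΣzᵢKᵢ − 1 = 0.5802 and g(1) = 1 − Σzᵢ/Kᵢ = -0.6213, so a root lies in (0, 1).
Newton–Raphson from ψ = 0.5:
  ψ = 0.5000: g = -0.05487, g' = -0.8550 → ψ = 0.4358
  ψ = 0.4358: g = 0.00041, g' = -0.8720 → ψ = 0.4363
Converged at ψ = 0.4363.

ψ = 0.4363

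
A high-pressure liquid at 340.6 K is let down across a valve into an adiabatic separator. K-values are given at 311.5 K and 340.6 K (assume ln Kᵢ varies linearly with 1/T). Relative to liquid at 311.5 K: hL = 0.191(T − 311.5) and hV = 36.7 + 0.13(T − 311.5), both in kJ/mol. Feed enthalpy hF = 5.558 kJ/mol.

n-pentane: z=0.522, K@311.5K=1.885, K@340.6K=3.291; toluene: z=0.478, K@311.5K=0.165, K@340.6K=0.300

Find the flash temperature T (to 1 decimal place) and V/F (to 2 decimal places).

Adiabatic flash: solve Rachford–Rice at each trial T, then check hF = ψ·hV(T) + (1−ψ)·hL(T).
  T = 311.5 K: K = (1.885, 0.165), RR gives ψ = 0.085, H_out = 3.121 kJ/mol
  T = 340.6 K: K = (3.291, 0.300), RR gives ψ = 0.537, H_out = 24.315 kJ/mol
  T = 326.1 K: K = (2.524, 0.226), RR gives ψ = 0.361, H_out = 15.700 kJ/mol
  T = 318.8 K: K = (2.189, 0.194), RR gives ψ = 0.245, H_out = 10.285 kJ/mol
  T = 315.1 K: K = (2.031, 0.179), RR gives ψ = 0.172, H_out = 6.959 kJ/mol
  T = 313.3 K: K = (1.957, 0.172), RR gives ψ = 0.131, H_out = 5.129 kJ/mol
Linear interpolation between T = 313.3 (H_out = 5.129) and T = 315.1 (H_out = 6.959) on hF = 5.558 gives T ≈ 313.7 K, at which ψ = 0.14.

T = 313.7 K, V/F = 0.14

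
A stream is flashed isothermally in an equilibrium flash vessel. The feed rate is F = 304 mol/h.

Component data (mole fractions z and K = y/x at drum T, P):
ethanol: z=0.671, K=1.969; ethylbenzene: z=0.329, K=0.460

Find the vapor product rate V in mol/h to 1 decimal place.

Material balance + equilibrium reduce to Σ zᵢ(Kᵢ−1)/(1+ψ(Kᵢ−1)) = 0.
g(0) = ΣzᵢKᵢ − 1 = 0.473 and g(1) = 1 − Σzᵢ/Kᵢ = -0.056, so a root lies in (0, 1).
Newton iteration, ψ⁰ = 0.39:
  ψ = 0.390: g = 0.2468, g' = -0.486 → ψ = 0.898
  ψ = 0.898: g = 0.0027, g' = -0.542 → ψ = 0.903
Converged at ψ = 0.903.
Then V = ψ·F = 0.9031·304 = 274.5 mol/h and L = F − V = 29.5 mol/h.

V = 274.5 mol/h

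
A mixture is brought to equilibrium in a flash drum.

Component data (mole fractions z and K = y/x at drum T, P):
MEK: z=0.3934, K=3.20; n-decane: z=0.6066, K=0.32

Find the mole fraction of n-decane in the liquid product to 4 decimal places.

Binary case is linear: z₁(K₁−1)(1+β(K₂−1)) + z₂(K₂−1)(1+β(K₁−1)) = 0
⇒ β = [z₁(K₁−1)+z₂(K₂−1)] / [−(K₁−1)(K₂−1)] = 0.45299/1.49600 = 0.3028
Compositions from xᵢ = zᵢ/(1+β(Kᵢ−1)), yᵢ = Kᵢxᵢ:
  MEK: x = 0.2361, y = 0.7556
  n-decane: x = 0.7639, y = 0.2444

x_n-decane = 0.7639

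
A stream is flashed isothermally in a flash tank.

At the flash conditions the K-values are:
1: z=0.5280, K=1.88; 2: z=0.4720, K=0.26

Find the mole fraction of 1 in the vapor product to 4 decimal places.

Newton–Raphson from β = 0.4:
  β = 0.4000: g = -0.15247, g' = -0.7452 → β = 0.1954
  β = 0.1954: g = -0.01185, g' = -0.6509 → β = 0.1772
  β = 0.1772: g = -0.00002, g' = -0.6484 → β = 0.1771
Converged at β = 0.1771.
Compositions from xᵢ = zᵢ/(1+β(Kᵢ−1)), yᵢ = Kᵢxᵢ:
  1: x = 0.4568, y = 0.8588
  2: x = 0.5432, y = 0.1412

y_1 = 0.8588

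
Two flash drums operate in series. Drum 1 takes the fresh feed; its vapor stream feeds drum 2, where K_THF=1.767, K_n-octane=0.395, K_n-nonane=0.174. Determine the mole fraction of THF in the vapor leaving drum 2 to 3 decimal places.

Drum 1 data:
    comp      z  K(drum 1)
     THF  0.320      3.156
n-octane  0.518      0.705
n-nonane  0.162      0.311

y_THF (drum 2) = 0.803

Drum 1:
Let ψ₁ = V/F and solve Σ zᵢ(Kᵢ−1)/(1+ψ₁(Kᵢ−1)) = 0.
g(0) = ΣzᵢKᵢ − 1 = 0.425 and g(1) = 1 − Σzᵢ/Kᵢ = -0.357, so a root lies in (0, 1).
Newton–Raphson from ψ₁ = 0.5:
  ψ₁ = 0.500: g = -0.0175, g' = -0.585 → ψ₁ = 0.470
Converged at ψ₁ = 0.470.
Drum-1 compositions:
  THF: x = 0.159, y = 0.501
  n-octane: x = 0.601, y = 0.424
  n-nonane: x = 0.240, y = 0.075
Drum-2 feed = drum-1 vapor: z₂ = (0.5014, 0.4240, 0.0745).
Drum 2:
Let ψ₂ = V/F and solve Σ zᵢ(Kᵢ−1)/(1+ψ₂(Kᵢ−1)) = 0.
Check two-phase: ΣzᵢKᵢ = 1.067 > 1 and Σzᵢ/Kᵢ = 1.786 > 1, so g(0) = 0.067 > 0 and g(1) = -0.786 < 0.
Iterate (Newton) starting at ψ₂ = 0.5:
  ψ₂ = 0.500: g = -0.1947, g' = -0.621 → ψ₂ = 0.186
  ψ₂ = 0.186: g = -0.0254, g' = -0.494 → ψ₂ = 0.135
Converged at ψ₂ = 0.135.
  THF: x = 0.454, y = 0.803
  n-octane: x = 0.462, y = 0.182
  n-nonane: x = 0.084, y = 0.015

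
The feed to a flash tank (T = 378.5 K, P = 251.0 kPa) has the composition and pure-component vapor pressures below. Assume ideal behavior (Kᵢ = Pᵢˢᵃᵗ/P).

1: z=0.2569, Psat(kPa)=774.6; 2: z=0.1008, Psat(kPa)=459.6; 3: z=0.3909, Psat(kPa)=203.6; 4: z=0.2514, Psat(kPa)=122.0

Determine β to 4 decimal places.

β = 0.6593

Raoult's law: Kᵢ = Pᵢˢᵃᵗ/P = Pᵢˢᵃᵗ/251.0.
  K_1 = 774.6/251.0 = 3.086056, K_2 = 459.6/251.0 = 1.831076, K_3 = 203.6/251.0 = 0.811155, K_4 = 122.0/251.0 = 0.486056
Rachford–Rice: g(β) = Σ zᵢ(Kᵢ−1)/(1+β(Kᵢ−1)) = 0.
Feasibility: ΣzᵢKᵢ = 1.4167, Σzᵢ/Kᵢ = 1.1374 — both > 1, two phases present.
Iterate (Newton) starting at β = 0.5:
  β = 0.5000: g = 0.06608, g' = -0.4399 → β = 0.6502
  β = 0.6502: g = 0.00360, g' = -0.3986 → β = 0.6593
Converged at β = 0.6593.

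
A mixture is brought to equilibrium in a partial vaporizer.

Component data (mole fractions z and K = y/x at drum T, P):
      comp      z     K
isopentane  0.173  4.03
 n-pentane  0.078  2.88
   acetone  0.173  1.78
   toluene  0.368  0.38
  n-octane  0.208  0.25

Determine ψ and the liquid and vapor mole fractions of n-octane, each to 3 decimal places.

ψ = 0.296, x_n-octane = 0.267, y_n-octane = 0.067

Material balance + equilibrium reduce to Σ zᵢ(Kᵢ−1)/(1+ψ(Kᵢ−1)) = 0.
Feasibility: ΣzᵢKᵢ = 1.422, Σzᵢ/Kᵢ = 1.968 — both > 1, two phases present.
Newton iteration, ψ⁰ = 0.38:
  ψ = 0.380: g = -0.0834, g' = -0.971 → ψ = 0.294
  ψ = 0.294: g = 0.0022, g' = -1.032 → ψ = 0.296
Converged at ψ = 0.296.
Compositions from xᵢ = zᵢ/(1+ψ(Kᵢ−1)), yᵢ = Kᵢxᵢ:
  isopentane: x = 0.091, y = 0.367
  n-pentane: x = 0.050, y = 0.144
  acetone: x = 0.141, y = 0.250
  toluene: x = 0.451, y = 0.171
  n-octane: x = 0.267, y = 0.067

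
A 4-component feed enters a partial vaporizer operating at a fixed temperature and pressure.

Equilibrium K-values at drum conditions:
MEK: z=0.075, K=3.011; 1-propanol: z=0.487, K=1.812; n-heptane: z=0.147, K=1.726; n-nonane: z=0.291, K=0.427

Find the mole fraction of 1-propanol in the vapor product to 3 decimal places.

Rachford–Rice: g(V/F) = Σ zᵢ(Kᵢ−1)/(1+V/F(Kᵢ−1)) = 0.
Check two-phase: ΣzᵢKᵢ = 1.486 > 1 and Σzᵢ/Kᵢ = 1.060 > 1, so g(0) = 0.486 > 0 and g(1) = -0.060 < 0.
Iterate (Newton) starting at V/F = 0.5:
  V/F = 0.500: g = 0.2011, g' = -0.467 → V/F = 0.930
  V/F = 0.930: g = -0.0156, g' = -0.607 → V/F = 0.905
  V/F = 0.905: g = -0.0003, g' = -0.585 → V/F = 0.904
Converged at V/F = 0.904.
Compositions from xᵢ = zᵢ/(1+V/F(Kᵢ−1)), yᵢ = Kᵢxᵢ:
  MEK: x = 0.027, y = 0.080
  1-propanol: x = 0.281, y = 0.509
  n-heptane: x = 0.089, y = 0.153
  n-nonane: x = 0.604, y = 0.258

y_1-propanol = 0.509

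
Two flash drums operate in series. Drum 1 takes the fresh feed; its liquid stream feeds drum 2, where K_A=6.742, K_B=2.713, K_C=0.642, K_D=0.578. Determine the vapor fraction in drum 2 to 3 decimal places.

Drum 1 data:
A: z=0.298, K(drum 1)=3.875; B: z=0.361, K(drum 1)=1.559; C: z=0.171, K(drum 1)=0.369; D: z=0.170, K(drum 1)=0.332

Drum 1:
Newton iteration, ψ₁⁰ = 0.5:
  ψ₁ = 0.500: g = 0.1811, g' = -0.800 → ψ₁ = 0.726
  ψ₁ = 0.726: g = 0.0011, g' = -0.834 → ψ₁ = 0.728
Converged at ψ₁ = 0.728.
Drum-1 compositions:
  A: x = 0.096, y = 0.373
  B: x = 0.257, y = 0.400
  C: x = 0.316, y = 0.117
  D: x = 0.331, y = 0.110
Drum-2 feed = drum-1 liquid: z₂ = (0.0964, 0.2566, 0.3162, 0.3308).
Drum 2:
Rachford–Rice: g(ψ₂) = Σ zᵢ(Kᵢ−1)/(1+ψ₂(Kᵢ−1)) = 0.
Check two-phase: ΣzᵢKᵢ = 1.740 > 1 and Σzᵢ/Kᵢ = 1.174 > 1, so g(0) = 0.740 > 0 and g(1) = -0.174 < 0.
Iterate (Newton) starting at ψ₂ = 0.67:
  ψ₂ = 0.670: g = -0.0247, g' = -0.483 → ψ₂ = 0.619
  ψ₂ = 0.619: g = 0.0005, g' = -0.505 → ψ₂ = 0.620
Converged at ψ₂ = 0.620.
  A: x = 0.021, y = 0.143
  B: x = 0.124, y = 0.338
  C: x = 0.406, y = 0.261
  D: x = 0.448, y = 0.259

V/F (drum 2) = 0.620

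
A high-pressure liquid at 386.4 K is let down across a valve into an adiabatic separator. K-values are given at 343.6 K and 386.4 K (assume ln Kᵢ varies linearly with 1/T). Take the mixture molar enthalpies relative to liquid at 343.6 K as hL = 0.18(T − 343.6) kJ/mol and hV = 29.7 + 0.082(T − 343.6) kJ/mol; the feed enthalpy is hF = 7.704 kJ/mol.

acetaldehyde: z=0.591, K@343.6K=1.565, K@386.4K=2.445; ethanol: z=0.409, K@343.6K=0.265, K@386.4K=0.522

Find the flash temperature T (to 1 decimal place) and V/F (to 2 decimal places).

Adiabatic flash: solve Rachford–Rice at each trial T, then check hF = ψ·hV(T) + (1−ψ)·hL(T).
  T = 343.6 K: K = (1.565, 0.265), RR gives ψ = 0.080, H_out = 2.382 kJ/mol
  T = 386.4 K: K = (2.445, 0.522), RR gives ψ = 0.953, H_out = 32.020 kJ/mol
  T = 365.0 K: K = (1.982, 0.379), RR gives ψ = 0.536, H_out = 18.640 kJ/mol
  T = 354.3 K: K = (1.767, 0.319), RR gives ψ = 0.335, H_out = 11.514 kJ/mol
  T = 349.0 K: K = (1.666, 0.291), RR gives ψ = 0.220, H_out = 7.375 kJ/mol
  T = 351.6 K: K = (1.715, 0.305), RR gives ψ = 0.278, H_out = 9.479 kJ/mol
  T = 350.3 K: K = (1.690, 0.298), RR gives ψ = 0.249, H_out = 8.447 kJ/mol
Linear interpolation between T = 349.0 (H_out = 7.375) and T = 350.3 (H_out = 8.447) on hF = 7.704 gives T ≈ 349.4 K, at which ψ = 0.23.

T = 349.4 K, V/F = 0.23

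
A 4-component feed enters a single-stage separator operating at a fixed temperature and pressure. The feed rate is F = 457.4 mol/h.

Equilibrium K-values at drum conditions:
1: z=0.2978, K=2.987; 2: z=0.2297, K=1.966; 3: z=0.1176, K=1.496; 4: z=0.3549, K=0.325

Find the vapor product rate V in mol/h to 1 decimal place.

V = 303.7 mol/h

Newton–Raphson from V/F = 0.45:
  V/F = 0.4500: g = 0.17068, g' = -0.7847 → V/F = 0.6675
  V/F = 0.6675: g = -0.00291, g' = -0.8485 → V/F = 0.6641
Converged at V/F = 0.6641.
Then V = V/F·F = 0.6641·457.4 = 303.7 mol/h and L = F − V = 153.7 mol/h.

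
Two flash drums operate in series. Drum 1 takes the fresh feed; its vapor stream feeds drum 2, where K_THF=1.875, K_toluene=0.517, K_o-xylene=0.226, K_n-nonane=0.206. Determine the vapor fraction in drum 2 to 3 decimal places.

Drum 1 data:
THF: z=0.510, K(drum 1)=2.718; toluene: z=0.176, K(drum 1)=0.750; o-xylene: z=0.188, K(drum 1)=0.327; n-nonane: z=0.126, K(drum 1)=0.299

V/F (drum 2) = 0.638

Drum 1:
Iterate (Newton) starting at ψ₁ = 0.6:
  ψ₁ = 0.600: g = 0.0150, g' = -0.804 → ψ₁ = 0.619
Converged at ψ₁ = 0.619.
Drum-1 compositions:
  THF: x = 0.247, y = 0.672
  toluene: x = 0.208, y = 0.156
  o-xylene: x = 0.322, y = 0.105
  n-nonane: x = 0.222, y = 0.067
Drum-2 feed = drum-1 vapor: z₂ = (0.6720, 0.1561, 0.1053, 0.0665).
Drum 2:
Let ψ₂ = V/F and solve Σ zᵢ(Kᵢ−1)/(1+ψ₂(Kᵢ−1)) = 0.
Check two-phase: ΣzᵢKᵢ = 1.378 > 1 and Σzᵢ/Kᵢ = 1.449 > 1, so g(0) = 0.378 > 0 and g(1) = -0.449 < 0.
Newton–Raphson from ψ₂ = 0.5:
  ψ₂ = 0.500: g = 0.0890, g' = -0.596 → ψ₂ = 0.650
  ψ₂ = 0.650: g = -0.0080, g' = -0.720 → ψ₂ = 0.638
Converged at ψ₂ = 0.638.
  THF: x = 0.431, y = 0.808
  toluene: x = 0.226, y = 0.117
  o-xylene: x = 0.208, y = 0.047
  n-nonane: x = 0.135, y = 0.028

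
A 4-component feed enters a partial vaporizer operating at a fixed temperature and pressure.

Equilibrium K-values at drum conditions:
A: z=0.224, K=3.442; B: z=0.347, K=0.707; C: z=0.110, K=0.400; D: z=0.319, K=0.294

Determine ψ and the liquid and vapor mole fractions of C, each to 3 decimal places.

Material balance + equilibrium reduce to Σ zᵢ(Kᵢ−1)/(1+ψ(Kᵢ−1)) = 0.
g(0) = ΣzᵢKᵢ − 1 = 0.154 and g(1) = 1 − Σzᵢ/Kᵢ = -0.916, so a root lies in (0, 1).
Iterate (Newton) starting at ψ = 0.34:
  ψ = 0.340: g = -0.1933, g' = -0.773 → ψ = 0.090
  ψ = 0.090: g = 0.0337, g' = -1.155 → ψ = 0.119
  ψ = 0.119: g = 0.0013, g' = -1.069 → ψ = 0.120
Converged at ψ = 0.120.
Compositions from xᵢ = zᵢ/(1+ψ(Kᵢ−1)), yᵢ = Kᵢxᵢ:
  A: x = 0.173, y = 0.596
  B: x = 0.360, y = 0.254
  C: x = 0.119, y = 0.047
  D: x = 0.349, y = 0.103

ψ = 0.120, x_C = 0.119, y_C = 0.047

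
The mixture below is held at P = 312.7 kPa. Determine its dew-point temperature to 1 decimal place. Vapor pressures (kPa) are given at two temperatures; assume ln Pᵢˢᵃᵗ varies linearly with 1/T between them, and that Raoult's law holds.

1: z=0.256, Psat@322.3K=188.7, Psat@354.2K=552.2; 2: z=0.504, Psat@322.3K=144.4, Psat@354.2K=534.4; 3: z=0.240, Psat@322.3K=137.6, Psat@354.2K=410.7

T = 340.8 K

Dew-point temperature: Σzᵢ·P/Pᵢˢᵃᵗ(T) = 1. Interpolate ln Pᵢˢᵃᵗ = aᵢ + bᵢ/T.
  T = 322.3 K: ΣzᵢP/Pᵢˢᵃᵗ = 2.0610
  T = 354.2 K: ΣzᵢP/Pᵢˢᵃᵗ = 0.6226
  T = 338.2 K: ΣzᵢP/Pᵢˢᵃᵗ = 1.1016
  T = 346.2 K: ΣzᵢP/Pᵢˢᵃᵗ = 0.8224
  T = 342.2 K: ΣzᵢP/Pᵢˢᵃᵗ = 0.9501
  T = 340.2 K: ΣzᵢP/Pᵢˢᵃᵗ = 1.0226
Interpolating between 340.2 K and 342.2 K gives T ≈ 340.8 K.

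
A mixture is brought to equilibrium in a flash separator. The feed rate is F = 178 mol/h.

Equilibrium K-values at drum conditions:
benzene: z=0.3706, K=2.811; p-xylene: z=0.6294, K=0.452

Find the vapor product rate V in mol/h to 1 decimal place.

Newton–Raphson from V/F = 0.5:
  V/F = 0.5000: g = -0.12286, g' = -0.6934 → V/F = 0.3228
  V/F = 0.3228: g = 0.00452, g' = -0.7631 → V/F = 0.3287
Converged at V/F = 0.3287.
Then V = V/F·F = 0.3287·178 = 58.5 mol/h and L = F − V = 119.5 mol/h.

V = 58.5 mol/h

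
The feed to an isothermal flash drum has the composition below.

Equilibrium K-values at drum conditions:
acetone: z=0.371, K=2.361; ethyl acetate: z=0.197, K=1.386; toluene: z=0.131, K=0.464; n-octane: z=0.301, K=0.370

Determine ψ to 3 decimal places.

Let ψ = V/F and solve Σ zᵢ(Kᵢ−1)/(1+ψ(Kᵢ−1)) = 0.
g(0) = ΣzᵢKᵢ − 1 = 0.321 and g(1) = 1 − Σzᵢ/Kᵢ = -0.395, so a root lies in (0, 1).
Newton–Raphson from ψ = 0.31:
  ψ = 0.310: g = 0.1032, g' = -0.602 → ψ = 0.481
  ψ = 0.481: g = 0.0024, g' = -0.586 → ψ = 0.485
Converged at ψ = 0.485.

ψ = 0.485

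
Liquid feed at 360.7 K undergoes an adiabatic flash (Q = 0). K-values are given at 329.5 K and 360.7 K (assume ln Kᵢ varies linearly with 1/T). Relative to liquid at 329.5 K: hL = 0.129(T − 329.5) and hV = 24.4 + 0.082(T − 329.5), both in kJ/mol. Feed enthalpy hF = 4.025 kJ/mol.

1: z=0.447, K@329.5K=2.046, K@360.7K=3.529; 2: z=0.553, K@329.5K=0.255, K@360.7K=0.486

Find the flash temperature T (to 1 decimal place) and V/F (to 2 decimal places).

Adiabatic flash: solve Rachford–Rice at each trial T, then check hF = ψ·hV(T) + (1−ψ)·hL(T).
  T = 329.5 K: K = (2.046, 0.255), RR gives ψ = 0.071, H_out = 1.740 kJ/mol
  T = 360.7 K: K = (3.529, 0.486), RR gives ψ = 0.651, H_out = 18.954 kJ/mol
  T = 345.1 K: K = (2.720, 0.357), RR gives ψ = 0.374, H_out = 10.863 kJ/mol
  T = 337.3 K: K = (2.367, 0.303), RR gives ψ = 0.237, H_out = 6.697 kJ/mol
  T = 333.4 K: K = (2.203, 0.278), RR gives ψ = 0.159, H_out = 4.365 kJ/mol
  T = 331.4 K: K = (2.121, 0.266), RR gives ψ = 0.116, H_out = 3.063 kJ/mol
Linear interpolation between T = 331.4 (H_out = 3.063) and T = 333.4 (H_out = 4.365) on hF = 4.025 gives T ≈ 332.9 K, at which ψ = 0.15.

T = 332.9 K, V/F = 0.15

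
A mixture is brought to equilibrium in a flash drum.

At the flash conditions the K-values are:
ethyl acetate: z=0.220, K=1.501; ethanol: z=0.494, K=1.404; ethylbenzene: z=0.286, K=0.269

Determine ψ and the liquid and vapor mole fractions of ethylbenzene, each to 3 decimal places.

Material balance + equilibrium reduce to Σ zᵢ(Kᵢ−1)/(1+ψ(Kᵢ−1)) = 0.
Check two-phase: ΣzᵢKᵢ = 1.101 > 1 and Σzᵢ/Kᵢ = 1.562 > 1, so g(0) = 0.101 > 0 and g(1) = -0.562 < 0.
Iterate (Newton) starting at ψ = 0.53:
  ψ = 0.530: g = -0.0898, g' = -0.496 → ψ = 0.349
  ψ = 0.349: g = -0.0120, g' = -0.377 → ψ = 0.317
Converged at ψ = 0.317.
Compositions from xᵢ = zᵢ/(1+ψ(Kᵢ−1)), yᵢ = Kᵢxᵢ:
  ethyl acetate: x = 0.190, y = 0.285
  ethanol: x = 0.438, y = 0.615
  ethylbenzene: x = 0.372, y = 0.100

ψ = 0.317, x_ethylbenzene = 0.372, y_ethylbenzene = 0.100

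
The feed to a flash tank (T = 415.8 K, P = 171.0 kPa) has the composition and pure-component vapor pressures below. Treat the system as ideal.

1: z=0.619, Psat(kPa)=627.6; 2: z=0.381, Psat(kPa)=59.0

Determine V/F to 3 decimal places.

Raoult's law: Kᵢ = Pᵢˢᵃᵗ/P = Pᵢˢᵃᵗ/171.0.
  K_1 = 627.6/171.0 = 3.67018, K_2 = 59.0/171.0 = 0.34503
Material balance + equilibrium reduce to Σ zᵢ(Kᵢ−1)/(1+V/F(Kᵢ−1)) = 0.
g(0) = ΣzᵢKᵢ − 1 = 1.403 and g(1) = 1 − Σzᵢ/Kᵢ = -0.273, so a root lies in (0, 1).
Binary case is linear: z₁(K₁−1)(1+V/F(K₂−1)) + z₂(K₂−1)(1+V/F(K₁−1)) = 0
⇒ V/F = [z₁(K₁−1)+z₂(K₂−1)] / [−(K₁−1)(K₂−1)] = 1.4033/1.7489 = 0.802

V/F = 0.802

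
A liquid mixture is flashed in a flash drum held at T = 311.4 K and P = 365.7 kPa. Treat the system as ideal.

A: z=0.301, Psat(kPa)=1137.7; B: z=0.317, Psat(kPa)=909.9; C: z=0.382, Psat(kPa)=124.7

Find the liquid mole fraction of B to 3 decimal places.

x_B = 0.153

Raoult's law: Kᵢ = Pᵢˢᵃᵗ/P = Pᵢˢᵃᵗ/365.7.
  K_A = 1137.7/365.7 = 3.11102, K_B = 909.9/365.7 = 2.48811, K_C = 124.7/365.7 = 0.34099
Material balance + equilibrium reduce to Σ zᵢ(Kᵢ−1)/(1+V/F(Kᵢ−1)) = 0.
Feasibility: ΣzᵢKᵢ = 1.855, Σzᵢ/Kᵢ = 1.344 — both > 1, two phases present.
Newton–Raphson from V/F = 0.5:
  V/F = 0.500: g = 0.2042, g' = -0.917 → V/F = 0.723
  V/F = 0.723: g = -0.0017, g' = -0.978 → V/F = 0.721
Converged at V/F = 0.721.
Compositions from xᵢ = zᵢ/(1+V/F(Kᵢ−1)), yᵢ = Kᵢxᵢ:
  A: x = 0.119, y = 0.371
  B: x = 0.153, y = 0.381
  C: x = 0.728, y = 0.248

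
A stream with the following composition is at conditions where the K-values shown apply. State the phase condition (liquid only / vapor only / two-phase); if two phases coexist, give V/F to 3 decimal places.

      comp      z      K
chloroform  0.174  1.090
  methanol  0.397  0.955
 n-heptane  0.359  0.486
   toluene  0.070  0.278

liquid only

ΣzᵢKᵢ = 0.763; Σzᵢ/Kᵢ = 1.566.
Since ΣzᵢKᵢ < 1 the mixture is below its bubble point — single liquid phase.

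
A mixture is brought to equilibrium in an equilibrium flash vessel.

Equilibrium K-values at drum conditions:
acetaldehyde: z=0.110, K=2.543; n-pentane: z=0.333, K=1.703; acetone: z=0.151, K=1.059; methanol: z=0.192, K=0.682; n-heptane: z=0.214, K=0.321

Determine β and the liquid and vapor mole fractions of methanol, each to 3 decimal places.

β = 0.465, x_methanol = 0.225, y_methanol = 0.154

Rachford–Rice: g(β) = Σ zᵢ(Kᵢ−1)/(1+β(Kᵢ−1)) = 0.
g(0) = ΣzᵢKᵢ − 1 = 0.206 and g(1) = 1 − Σzᵢ/Kᵢ = -0.330, so a root lies in (0, 1).
Newton iteration, β⁰ = 0.5:
  β = 0.500: g = -0.0149, g' = -0.428 → β = 0.465
Converged at β = 0.465.
Compositions from xᵢ = zᵢ/(1+β(Kᵢ−1)), yᵢ = Kᵢxᵢ:
  acetaldehyde: x = 0.064, y = 0.163
  n-pentane: x = 0.251, y = 0.427
  acetone: x = 0.147, y = 0.156
  methanol: x = 0.225, y = 0.154
  n-heptane: x = 0.313, y = 0.100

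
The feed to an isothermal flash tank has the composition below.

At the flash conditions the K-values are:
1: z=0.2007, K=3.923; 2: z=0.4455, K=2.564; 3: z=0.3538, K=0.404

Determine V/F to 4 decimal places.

V/F = 0.8957

Rachford–Rice: g(V/F) = Σ zᵢ(Kᵢ−1)/(1+V/F(Kᵢ−1)) = 0.
Check two-phase: ΣzᵢKᵢ = 2.0725 > 1 and Σzᵢ/Kᵢ = 1.1007 > 1, so g(0) = 1.0725 > 0 and g(1) = -0.1007 < 0.
Iterate (Newton) starting at V/F = 0.69:
  V/F = 0.6900: g = 0.17142, g' = -0.8030 → V/F = 0.9035
  V/F = 0.9035: g = -0.00700, g' = -0.9065 → V/F = 0.8957
Converged at V/F = 0.8957.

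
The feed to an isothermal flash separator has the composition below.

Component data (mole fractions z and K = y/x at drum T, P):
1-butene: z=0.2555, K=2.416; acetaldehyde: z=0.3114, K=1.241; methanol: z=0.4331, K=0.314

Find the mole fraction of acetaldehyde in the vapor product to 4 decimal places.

y_acetaldehyde = 0.3674

Material balance + equilibrium reduce to Σ zᵢ(Kᵢ−1)/(1+ψ(Kᵢ−1)) = 0.
Feasibility: ΣzᵢKᵢ = 1.1397, Σzᵢ/Kᵢ = 1.7360 — both > 1, two phases present.
Newton iteration, ψ⁰ = 0.59:
  ψ = 0.5900: g = -0.23630, g' = -0.7411 → ψ = 0.2712
  ψ = 0.2712: g = -0.03314, g' = -0.5910 → ψ = 0.2151
  ψ = 0.2151: g = 0.00015, g' = -0.5978 → ψ = 0.2153
Converged at ψ = 0.2153.
Compositions from xᵢ = zᵢ/(1+ψ(Kᵢ−1)), yᵢ = Kᵢxᵢ:
  1-butene: x = 0.1958, y = 0.4731
  acetaldehyde: x = 0.2960, y = 0.3674
  methanol: x = 0.5082, y = 0.1596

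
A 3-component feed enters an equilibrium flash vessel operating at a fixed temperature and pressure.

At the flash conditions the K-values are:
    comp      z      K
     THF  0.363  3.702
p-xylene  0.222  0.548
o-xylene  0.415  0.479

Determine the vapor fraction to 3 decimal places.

Material balance + equilibrium reduce to Σ zᵢ(Kᵢ−1)/(1+ψ(Kᵢ−1)) = 0.
Check two-phase: ΣzᵢKᵢ = 1.664 > 1 and Σzᵢ/Kᵢ = 1.370 > 1, so g(0) = 0.664 > 0 and g(1) = -0.370 < 0.
Newton–Raphson from ψ = 0.31:
  ψ = 0.310: g = 0.1592, g' = -1.006 → ψ = 0.468
  ψ = 0.468: g = 0.0198, g' = -0.787 → ψ = 0.493
  ψ = 0.493: g = 0.0003, g' = -0.766 → ψ = 0.494
Converged at ψ = 0.494.

ψ = 0.494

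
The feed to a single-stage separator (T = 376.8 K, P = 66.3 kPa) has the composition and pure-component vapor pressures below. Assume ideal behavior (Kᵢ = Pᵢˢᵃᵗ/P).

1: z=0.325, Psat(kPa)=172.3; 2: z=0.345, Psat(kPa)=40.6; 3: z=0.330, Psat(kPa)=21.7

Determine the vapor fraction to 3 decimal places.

ψ = 0.190

Raoult's law: Kᵢ = Pᵢˢᵃᵗ/P = Pᵢˢᵃᵗ/66.3.
  K_1 = 172.3/66.3 = 2.59879, K_2 = 40.6/66.3 = 0.61237, K_3 = 21.7/66.3 = 0.32730
Newton–Raphson from ψ = 0.38:
  ψ = 0.380: g = -0.1318, g' = -0.662 → ψ = 0.181
  ψ = 0.181: g = 0.0064, g' = -0.753 → ψ = 0.189
  ψ = 0.189: g = 0.0000, g' = -0.746 → ψ = 0.190
Converged at ψ = 0.190.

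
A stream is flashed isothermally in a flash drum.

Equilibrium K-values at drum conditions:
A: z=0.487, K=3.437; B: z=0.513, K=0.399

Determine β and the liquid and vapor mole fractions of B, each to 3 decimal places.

β = 0.600, x_B = 0.802, y_B = 0.320

Let β = V/F and solve Σ zᵢ(Kᵢ−1)/(1+β(Kᵢ−1)) = 0.
Check two-phase: ΣzᵢKᵢ = 1.879 > 1 and Σzᵢ/Kᵢ = 1.427 > 1, so g(0) = 0.879 > 0 and g(1) = -0.427 < 0.
Binary case is linear: z₁(K₁−1)(1+β(K₂−1)) + z₂(K₂−1)(1+β(K₁−1)) = 0
⇒ β = [z₁(K₁−1)+z₂(K₂−1)] / [−(K₁−1)(K₂−1)] = 0.8785/1.4646 = 0.600
Compositions from xᵢ = zᵢ/(1+β(Kᵢ−1)), yᵢ = Kᵢxᵢ:
  A: x = 0.198, y = 0.680
  B: x = 0.802, y = 0.320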